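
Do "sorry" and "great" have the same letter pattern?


Pattern of "sorry": [0, 1, 2, 2, 3]
Pattern of "great": [0, 1, 2, 3, 4]
Patterns do not match
Same pattern = No


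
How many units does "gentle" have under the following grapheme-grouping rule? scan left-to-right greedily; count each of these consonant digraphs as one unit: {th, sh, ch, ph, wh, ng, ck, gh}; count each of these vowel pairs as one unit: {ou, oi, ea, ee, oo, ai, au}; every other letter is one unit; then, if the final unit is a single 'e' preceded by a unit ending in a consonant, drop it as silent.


Word: "gentle" (6 letters)
Left-to-right scan:
  1. 'g' (letter)
  2. 'e' (letter)
  3. 'n' (letter)
  4. 't' (letter)
  5. 'l' (letter)
  6. 'e' (letter)
Units from scan: 6
Final unit is 'e' after a consonant -> drop as silent (-1)
Sound units = 5 units


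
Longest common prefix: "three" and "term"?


Word 1: "three"
Word 2: "term"
Comparing from start:
  Pos 0: 't' == 't'
  Pos 1: 'h' != 'e' (stop)
LCP = "t" (length 1)


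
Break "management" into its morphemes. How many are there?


Word: "management"
Morphemes: manage / -ment
Each morpheme carries meaning
= 2 morphemes


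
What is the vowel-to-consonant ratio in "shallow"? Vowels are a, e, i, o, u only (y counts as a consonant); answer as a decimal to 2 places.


Word: "shallow"
Vowels (a,e,i,o,u): 2
Consonants: 5
Ratio = 2/5
= 0.40


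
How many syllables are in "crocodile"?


Word: "crocodile"
Syllable breakdown: croc · o · dile
Counting: 3 parts
= 3 syllables


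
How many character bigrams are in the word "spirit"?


Word: "spirit" (length 6)
Number of 2-grams = length - 2 + 1 = 6 - 2 + 1
= 5


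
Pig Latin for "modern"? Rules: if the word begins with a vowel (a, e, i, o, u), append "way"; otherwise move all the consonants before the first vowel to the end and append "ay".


Word: "modern"
Starts with consonant(s) → move to end, add 'ay'
Consonant cluster: "m"
Pig Latin = "odernmay"


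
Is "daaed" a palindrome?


Word: "daaed"
Reversed: "deaad"
Forward == Backward? daaed != deaad
Palindrome = No


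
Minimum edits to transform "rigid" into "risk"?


Word 1: "rigid" (length 5)
Word 2: "risk" (length 4)
One optimal edit sequence (insert/delete/substitute each cost 1):
  1. keep 'r'
  2. keep 'i'
  3. delete 'g'  (+1)
  4. substitute 'i' -> 's'  (+1)
  5. substitute 'd' -> 'k'  (+1)
Total edit operations: 3
Edit distance = 3


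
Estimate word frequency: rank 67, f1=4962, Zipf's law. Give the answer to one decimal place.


Zipf's law: f(r) = f(1) / r
f(1) = 4962
f(67) = 4962 / 67
= 74.1 occurrences


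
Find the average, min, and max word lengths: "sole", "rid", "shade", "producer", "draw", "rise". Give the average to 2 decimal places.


Lengths: "sole"=4, "rid"=3, "shade"=5, "producer"=8, "draw"=4, "rise"=4
Sum = 28, Count = 6
Average = 28/6 = 4.67
= avg=4.67, min=3, max=8


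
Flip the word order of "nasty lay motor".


Original: "nasty lay motor"
Words (1..n): nasty | lay | motor
Reversed (n..1): motor | lay | nasty
Result = "motor lay nasty"


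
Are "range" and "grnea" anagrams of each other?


Word 1: "range" → sorted: aegnr
Word 2: "grnea" → sorted: aegnr
Same letters? aegnr == aegnr
Anagram = Yes


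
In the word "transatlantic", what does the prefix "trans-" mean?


Prefix: trans-
Example: transatlantic = trans- + atlantic
Meaning = across


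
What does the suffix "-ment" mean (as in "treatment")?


Suffix: -ment
Example: treatment = treat + -ment
Meaning = result of action


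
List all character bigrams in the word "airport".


Word: "airport" (length 7)
Number of bigrams = 7 - 2 + 1 = 6
  Position 0: "ai"
  Position 1: "ir"
  Position 2: "rp"
  Position 3: "po"
  Position 4: "or"
  Position 5: "rt"
Bigrams = "ai", "ir", "rp", "po", "or", "rt"


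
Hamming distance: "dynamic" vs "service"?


Comparing character by character (same length = 7):
  Pos 0: 'd' vs 's' !=
  Pos 1: 'y' vs 'e' !=
  Pos 2: 'n' vs 'r' !=
  Pos 3: 'a' vs 'v' !=
  Pos 4: 'm' vs 'i' !=
  Pos 5: 'i' vs 'c' !=
  Pos 6: 'c' vs 'e' !=
Hamming distance = 7


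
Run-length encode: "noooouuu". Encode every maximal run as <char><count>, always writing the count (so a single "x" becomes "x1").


String: "noooouuu"
Scanning for consecutive runs:
  'n' x 1
  'o' x 4
  'u' x 3
RLE = "n1o4u3"


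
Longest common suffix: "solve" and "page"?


Word 1: "solve"
Word 2: "page"
Comparing from end:
  Pos -1: 'e' == 'e'
  Pos -2: 'v' != 'g' (stop)
LCS = "e" (length 1)


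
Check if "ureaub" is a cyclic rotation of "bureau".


Word: "bureau", Candidate: "ureaub"
Method: check if candidate is substring of word+word
"bureaubureau" contains "ureaub"? Yes
Is rotation = Yes


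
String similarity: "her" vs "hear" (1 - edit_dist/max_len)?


Word 1: "her" (length 3)
Word 2: "hear" (length 4)
One optimal edit sequence:
  1. keep 'h'
  2. keep 'e'
  3. insert 'a'  (+1)
  4. keep 'r'
Edit distance = 1
Max length = max(3, 4) = 4
Similarity = 1 - 1/4
= 0.7500


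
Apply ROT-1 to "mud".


Word: "mud"
Shift: 1
Each letter → (letter + shift) mod 26:
  'm' (12) + 1 = 13 → 'n'
  'u' (20) + 1 = 21 → 'v'
  'd' (3) + 1 = 4 → 'e'
Result = "nve"


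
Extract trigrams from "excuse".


Word: "excuse" (length 6)
Number of trigrams = 6 - 3 + 1 = 4
  Position 0: "exc"
  Position 1: "xcu"
  Position 2: "cus"
  Position 3: "use"
Trigrams = "exc", "xcu", "cus", "use"


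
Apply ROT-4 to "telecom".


Word: "telecom"
Shift: 4
Each letter → (letter + shift) mod 26:
  't' (19) + 4 = 23 → 'x'
  'e' (4) + 4 = 8 → 'i'
  'l' (11) + 4 = 15 → 'p'
  'e' (4) + 4 = 8 → 'i'
  'c' (2) + 4 = 6 → 'g'
  'o' (14) + 4 = 18 → 's'
  'm' (12) + 4 = 16 → 'q'
Result = "xipigsq"


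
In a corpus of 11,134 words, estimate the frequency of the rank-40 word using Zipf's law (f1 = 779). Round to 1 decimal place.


Zipf's law: f(r) = f(1) / r
f(1) = 779
f(40) = 779 / 40
= 19.5 occurrences


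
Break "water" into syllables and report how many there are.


Word: "water"
Syllable breakdown: wa-ter
Counting: 2 parts
= 2 syllables


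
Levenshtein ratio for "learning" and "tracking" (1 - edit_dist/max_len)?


Word 1: "learning" (length 8)
Word 2: "tracking" (length 8)
One optimal edit sequence:
  1. substitute 'l' -> 't'  (+1)
  2. substitute 'e' -> 'r'  (+1)
  3. keep 'a'
  4. substitute 'r' -> 'c'  (+1)
  5. substitute 'n' -> 'k'  (+1)
  6. keep 'i'
  7. keep 'n'
  8. keep 'g'
Edit distance = 4
Max length = max(8, 8) = 8
Similarity = 1 - 4/8
= 0.5000


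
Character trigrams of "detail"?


Word: "detail" (length 6)
Number of trigrams = 6 - 3 + 1 = 4
  Position 0: "det"
  Position 1: "eta"
  Position 2: "tai"
  Position 3: "ail"
Trigrams = "det", "eta", "tai", "ail"


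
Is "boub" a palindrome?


Word: "boub"
Reversed: "buob"
Forward == Backward? boub != buob
Palindrome = No


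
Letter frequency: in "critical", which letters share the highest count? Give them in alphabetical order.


Word: "critical"
Letter counts:
  'a': 1
  'c': 2
  'i': 2
  'l': 1
  'r': 1
  't': 1
Maximum count = 2
Most frequent = 'c', 'i' (2 times each)


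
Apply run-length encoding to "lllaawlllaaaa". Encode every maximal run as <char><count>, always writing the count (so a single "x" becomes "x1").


String: "lllaawlllaaaa"
Scanning for consecutive runs:
  'l' x 3
  'a' x 2
  'w' x 1
  'l' x 3
  'a' x 4
RLE = "l3a2w1l3a4"


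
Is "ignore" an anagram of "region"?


Word 1: "region" → sorted: eginor
Word 2: "ignore" → sorted: eginor
Same letters? eginor == eginor
Anagram = Yes


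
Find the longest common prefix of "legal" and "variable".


Word 1: "legal"
Word 2: "variable"
Comparing from start:
  Pos 0: 'l' != 'v' (stop)
LCP = "" (length 0)


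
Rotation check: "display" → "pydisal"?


Word: "display", Candidate: "pydisal"
Method: check if candidate is substring of word+word
"displaydisplay" contains "pydisal"? No
Is rotation = No


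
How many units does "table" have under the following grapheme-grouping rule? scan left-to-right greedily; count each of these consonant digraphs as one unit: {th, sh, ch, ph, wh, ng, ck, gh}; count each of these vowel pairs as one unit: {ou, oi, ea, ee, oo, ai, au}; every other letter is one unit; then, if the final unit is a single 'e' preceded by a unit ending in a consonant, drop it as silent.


Word: "table" (5 letters)
Left-to-right scan:
  (1) 't' (letter)
  (2) 'a' (letter)
  (3) 'b' (letter)
  (4) 'l' (letter)
  (5) 'e' (letter)
Units from scan: 5
Final unit is 'e' after a consonant -> drop as silent (-1)
Sound units = 4 units


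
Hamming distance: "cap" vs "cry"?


Comparing character by character (same length = 3):
  Pos 0: 'c' vs 'c' =
  Pos 1: 'a' vs 'r' !=
  Pos 2: 'p' vs 'y' !=
Hamming distance = 2


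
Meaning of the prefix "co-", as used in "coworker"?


Prefix: co-
As in: coworker -> co- + worker
Meaning = together


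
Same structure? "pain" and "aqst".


Pattern of "pain": [0, 1, 2, 3]
Pattern of "aqst": [0, 1, 2, 3]
Patterns match
Same pattern = Yes


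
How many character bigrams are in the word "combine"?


Word: "combine" (length 7)
Number of 2-grams = length - 2 + 1 = 7 - 2 + 1
= 6


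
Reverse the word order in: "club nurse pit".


Original: "club nurse pit"
Words (1..n): club | nurse | pit
Reversed (n..1): pit | nurse | club
Result = "pit nurse club"


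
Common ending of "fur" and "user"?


Word 1: "fur"
Word 2: "user"
Comparing from end:
  Pos -1: 'r' == 'r'
  Pos -2: 'u' != 'e' (stop)
LCS = "r" (length 1)


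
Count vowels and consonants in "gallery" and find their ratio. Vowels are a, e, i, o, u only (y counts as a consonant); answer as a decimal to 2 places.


Word: "gallery"
Vowels (a,e,i,o,u): 2
Consonants: 5
Ratio = 2/5
= 0.40


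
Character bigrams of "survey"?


Word: "survey" (length 6)
Number of bigrams = 6 - 2 + 1 = 5
  Position 0: "su"
  Position 1: "ur"
  Position 2: "rv"
  Position 3: "ve"
  Position 4: "ey"
Bigrams = "su", "ur", "rv", "ve", "ey"


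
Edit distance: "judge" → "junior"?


Word 1: "judge" (length 5)
Word 2: "junior" (length 6)
One optimal edit sequence (insert/delete/substitute each cost 1):
  1. keep 'j'
  2. keep 'u'
  3. insert 'n'  (+1)
  4. substitute 'd' -> 'i'  (+1)
  5. substitute 'g' -> 'o'  (+1)
  6. substitute 'e' -> 'r'  (+1)
Total edit operations: 4
Edit distance = 4


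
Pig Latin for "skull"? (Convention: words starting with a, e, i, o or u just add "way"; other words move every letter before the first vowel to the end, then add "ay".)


Word: "skull"
Starts with consonant(s) → move to end, add 'ay'
Consonant cluster: "sk"
Pig Latin = "ullskay"


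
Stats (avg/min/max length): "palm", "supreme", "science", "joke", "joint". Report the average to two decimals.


Lengths: "palm"=4, "supreme"=7, "science"=7, "joke"=4, "joint"=5
Sum = 27, Count = 5
Average = 27/5 = 5.40
= avg=5.40, min=4, max=7


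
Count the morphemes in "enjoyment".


Word: "enjoyment"
Morphemes: en- + joy + -ment
Each morpheme carries meaning
= 3 morphemes


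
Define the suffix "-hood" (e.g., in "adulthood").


Suffix: -hood
As in: adulthood -> adult + -hood
Meaning = state / condition


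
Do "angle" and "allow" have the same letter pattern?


Pattern of "angle": [0, 1, 2, 3, 4]
Pattern of "allow": [0, 1, 1, 2, 3]
Patterns do not match
Same pattern = No


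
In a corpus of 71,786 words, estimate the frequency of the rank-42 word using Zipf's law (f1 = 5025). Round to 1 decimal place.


Zipf's law: f(r) = f(1) / r
f(1) = 5025
f(42) = 5025 / 42
= 119.6 occurrences


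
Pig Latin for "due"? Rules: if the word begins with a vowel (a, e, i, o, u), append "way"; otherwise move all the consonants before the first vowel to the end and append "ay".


Word: "due"
Starts with consonant(s) → move to end, add 'ay'
Consonant cluster: "d"
Pig Latin = "ueday"


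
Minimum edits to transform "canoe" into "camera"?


Word 1: "canoe" (length 5)
Word 2: "camera" (length 6)
One optimal edit sequence (insert/delete/substitute each cost 1):
  1. keep 'c'
  2. keep 'a'
  3. insert 'm'  (+1)
  4. substitute 'n' -> 'e'  (+1)
  5. substitute 'o' -> 'r'  (+1)
  6. substitute 'e' -> 'a'  (+1)
Total edit operations: 4
Edit distance = 4


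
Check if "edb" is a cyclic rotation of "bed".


Word: "bed", Candidate: "edb"
Method: check if candidate is substring of word+word
"bedbed" contains "edb"? Yes
Is rotation = Yes


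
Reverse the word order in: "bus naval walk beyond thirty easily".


Original: "bus naval walk beyond thirty easily"
Words (1..n): bus | naval | walk | beyond | thirty | easily
Reversed (n..1): easily | thirty | beyond | walk | naval | bus
Result = "easily thirty beyond walk naval bus"


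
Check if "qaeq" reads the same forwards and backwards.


Word: "qaeq"
Reversed: "qeaq"
Forward == Backward? qaeq != qeaq
Palindrome = No


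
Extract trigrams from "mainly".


Word: "mainly" (length 6)
Number of trigrams = 6 - 3 + 1 = 4
  Position 0: "mai"
  Position 1: "ain"
  Position 2: "inl"
  Position 3: "nly"
Trigrams = "mai", "ain", "inl", "nly"


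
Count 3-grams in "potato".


Word: "potato" (length 6)
Number of 3-grams = length - 3 + 1 = 6 - 3 + 1
= 4


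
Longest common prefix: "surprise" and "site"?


Word 1: "surprise"
Word 2: "site"
Comparing from start:
  Pos 0: 's' == 's'
  Pos 1: 'u' != 'i' (stop)
LCP = "s" (length 1)


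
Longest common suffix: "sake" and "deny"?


Word 1: "sake"
Word 2: "deny"
Comparing from end:
  Pos -1: 'e' != 'y' (stop)
LCS = "" (length 0)


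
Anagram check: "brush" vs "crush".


Word 1: "brush" → sorted: bhrsu
Word 2: "crush" → sorted: chrsu
Same letters? bhrsu != chrsu
Anagram = No


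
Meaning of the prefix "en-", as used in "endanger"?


Prefix: en-
Example: endanger = en- + danger
Meaning = cause to / put into


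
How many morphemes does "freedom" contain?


Word: "freedom"
Morphemes: free | -dom
Each morpheme carries meaning
= 2 morphemes


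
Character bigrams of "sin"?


Word: "sin" (length 3)
Number of bigrams = 3 - 2 + 1 = 2
  Position 0: "si"
  Position 1: "in"
Bigrams = "si", "in"


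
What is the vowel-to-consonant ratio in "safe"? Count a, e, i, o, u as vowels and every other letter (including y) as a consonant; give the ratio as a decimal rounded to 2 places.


Word: "safe"
Vowels (a,e,i,o,u): 2
Consonants: 2
Ratio = 2/2
= 1.00


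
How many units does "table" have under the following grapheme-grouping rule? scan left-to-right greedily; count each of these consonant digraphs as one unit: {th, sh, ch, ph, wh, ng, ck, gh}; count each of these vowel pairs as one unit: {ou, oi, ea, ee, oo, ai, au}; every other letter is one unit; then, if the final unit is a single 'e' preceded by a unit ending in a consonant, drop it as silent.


Word: "table" (5 letters)
Left-to-right scan:
  [1] 't' (letter)
  [2] 'a' (letter)
  [3] 'b' (letter)
  [4] 'l' (letter)
  [5] 'e' (letter)
Units from scan: 5
Final unit is 'e' after a consonant -> drop as silent (-1)
Sound units = 4 units


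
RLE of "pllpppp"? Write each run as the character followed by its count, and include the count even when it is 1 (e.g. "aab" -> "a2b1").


String: "pllpppp"
Scanning for consecutive runs:
  'p' x 1
  'l' x 2
  'p' x 4
RLE = "p1l2p4"


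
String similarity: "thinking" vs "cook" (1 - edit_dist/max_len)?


Word 1: "thinking" (length 8)
Word 2: "cook" (length 4)
One optimal edit sequence:
  1. delete 't'  (+1)
  2. substitute 'h' -> 'c'  (+1)
  3. substitute 'i' -> 'o'  (+1)
  4. substitute 'n' -> 'o'  (+1)
  5. keep 'k'
  6. delete 'i'  (+1)
  7. delete 'n'  (+1)
  8. delete 'g'  (+1)
Edit distance = 7
Max length = max(8, 4) = 8
Similarity = 1 - 7/8
= 0.1250


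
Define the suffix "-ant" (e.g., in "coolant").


Suffix: -ant
Example: coolant (cool + -ant)
Meaning = one who / that which


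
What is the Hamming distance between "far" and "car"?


Comparing character by character (same length = 3):
  Pos 0: 'f' vs 'c' !=
  Pos 1: 'a' vs 'a' =
  Pos 2: 'r' vs 'r' =
Hamming distance = 1


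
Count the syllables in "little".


Word: "little"
Syllable breakdown: lit / tle
Counting: 2 parts
= 2 syllables


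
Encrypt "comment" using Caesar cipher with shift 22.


Word: "comment"
Shift: 22
Each letter → (letter + shift) mod 26:
  'c' (2) + 22 = 24 → 'y'
  'o' (14) + 22 = 10 → 'k'
  'm' (12) + 22 = 8 → 'i'
  'm' (12) + 22 = 8 → 'i'
  'e' (4) + 22 = 0 → 'a'
  'n' (13) + 22 = 9 → 'j'
  't' (19) + 22 = 15 → 'p'
Result = "ykiiajp"


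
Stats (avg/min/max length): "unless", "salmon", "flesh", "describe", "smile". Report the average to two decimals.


Lengths: "unless"=6, "salmon"=6, "flesh"=5, "describe"=8, "smile"=5
Sum = 30, Count = 5
Average = 30/5 = 6.00
= avg=6.00, min=5, max=8


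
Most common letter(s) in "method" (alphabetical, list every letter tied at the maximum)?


Word: "method"
Letter counts:
  'd': 1
  'e': 1
  'h': 1
  'm': 1
  'o': 1
  't': 1
Maximum count = 1
Most frequent = 'd', 'e', 'h', 'm', 'o', 't' (1 time each)


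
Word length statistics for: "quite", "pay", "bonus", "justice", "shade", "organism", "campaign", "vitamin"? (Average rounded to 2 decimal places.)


Lengths: "quite"=5, "pay"=3, "bonus"=5, "justice"=7, "shade"=5, "organism"=8, "campaign"=8, "vitamin"=7
Sum = 48, Count = 8
Average = 48/8 = 6.00
= avg=6.00, min=3, max=8


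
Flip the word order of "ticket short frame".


Original: "ticket short frame"
Words (1..n): ticket | short | frame
Reversed (n..1): frame | short | ticket
Result = "frame short ticket"


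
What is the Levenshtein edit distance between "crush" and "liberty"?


Word 1: "crush" (length 5)
Word 2: "liberty" (length 7)
One optimal edit sequence (insert/delete/substitute each cost 1):
  1. insert 'l'  (+1)
  2. insert 'i'  (+1)
  3. substitute 'c' -> 'b'  (+1)
  4. substitute 'r' -> 'e'  (+1)
  5. substitute 'u' -> 'r'  (+1)
  6. substitute 's' -> 't'  (+1)
  7. substitute 'h' -> 'y'  (+1)
Total edit operations: 7
Edit distance = 7


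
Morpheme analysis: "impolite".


Word: "impolite"
Morphemes: im- + polite
Each morpheme carries meaning
= 2 morphemes


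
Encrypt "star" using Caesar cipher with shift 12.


Word: "star"
Shift: 12
Each letter → (letter + shift) mod 26:
  's' (18) + 12 = 4 → 'e'
  't' (19) + 12 = 5 → 'f'
  'a' (0) + 12 = 12 → 'm'
  'r' (17) + 12 = 3 → 'd'
Result = "efmd"


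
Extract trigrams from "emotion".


Word: "emotion" (length 7)
Number of trigrams = 7 - 3 + 1 = 5
  Position 0: "emo"
  Position 1: "mot"
  Position 2: "oti"
  Position 3: "tio"
  Position 4: "ion"
Trigrams = "emo", "mot", "oti", "tio", "ion"


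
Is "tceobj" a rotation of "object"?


Word: "object", Candidate: "tceobj"
Method: check if candidate is substring of word+word
"objectobject" contains "tceobj"? No
Is rotation = No


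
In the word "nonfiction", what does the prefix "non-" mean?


Prefix: non-
Example: nonfiction = non- + fiction
Meaning = not


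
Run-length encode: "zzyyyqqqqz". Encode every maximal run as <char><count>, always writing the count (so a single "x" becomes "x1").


String: "zzyyyqqqqz"
Scanning for consecutive runs:
  'z' x 2
  'y' x 3
  'q' x 4
  'z' x 1
RLE = "z2y3q4z1"


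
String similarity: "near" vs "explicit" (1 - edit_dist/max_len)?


Word 1: "near" (length 4)
Word 2: "explicit" (length 8)
One optimal edit sequence:
  1. insert 'e'  (+1)
  2. insert 'x'  (+1)
  3. insert 'p'  (+1)
  4. insert 'l'  (+1)
  5. substitute 'n' -> 'i'  (+1)
  6. substitute 'e' -> 'c'  (+1)
  7. substitute 'a' -> 'i'  (+1)
  8. substitute 'r' -> 't'  (+1)
Edit distance = 8
Max length = max(4, 8) = 8
Similarity = 1 - 8/8
= 0.0000


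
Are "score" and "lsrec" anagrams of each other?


Word 1: "score" → sorted: ceors
Word 2: "lsrec" → sorted: celrs
Same letters? ceors != celrs
Anagram = No


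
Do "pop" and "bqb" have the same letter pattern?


Pattern of "pop": [0, 1, 0]
Pattern of "bqb": [0, 1, 0]
Patterns match
Same pattern = Yes


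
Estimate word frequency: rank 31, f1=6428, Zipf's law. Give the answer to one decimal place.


Zipf's law: f(r) = f(1) / r
f(1) = 6428
f(31) = 6428 / 31
= 207.4 occurrences


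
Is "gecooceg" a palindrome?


Word: "gecooceg"
Reversed: "gecooceg"
Forward == Backward? gecooceg == gecooceg
Palindrome = Yes


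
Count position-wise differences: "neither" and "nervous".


Comparing character by character (same length = 7):
  Pos 0: 'n' vs 'n' =
  Pos 1: 'e' vs 'e' =
  Pos 2: 'i' vs 'r' !=
  Pos 3: 't' vs 'v' !=
  Pos 4: 'h' vs 'o' !=
  Pos 5: 'e' vs 'u' !=
  Pos 6: 'r' vs 's' !=
Hamming distance = 5


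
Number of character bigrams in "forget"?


Word: "forget" (length 6)
Number of 2-grams = length - 2 + 1 = 6 - 2 + 1
= 5


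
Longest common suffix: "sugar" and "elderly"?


Word 1: "sugar"
Word 2: "elderly"
Comparing from end:
  Pos -1: 'r' != 'y' (stop)
LCS = "" (length 0)


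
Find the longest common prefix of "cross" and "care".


Word 1: "cross"
Word 2: "care"
Comparing from start:
  Pos 0: 'c' == 'c'
  Pos 1: 'r' != 'a' (stop)
LCP = "c" (length 1)


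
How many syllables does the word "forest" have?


Word: "forest"
Syllable breakdown: for · est
Counting: 2 parts
= 2 syllables


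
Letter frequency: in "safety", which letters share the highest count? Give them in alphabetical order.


Word: "safety"
Letter counts:
  'a': 1
  'e': 1
  'f': 1
  's': 1
  't': 1
  'y': 1
Maximum count = 1
Most frequent = 'a', 'e', 'f', 's', 't', 'y' (1 time each)


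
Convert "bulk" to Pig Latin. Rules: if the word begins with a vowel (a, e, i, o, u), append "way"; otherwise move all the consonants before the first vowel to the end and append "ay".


Word: "bulk"
Starts with consonant(s) → move to end, add 'ay'
Consonant cluster: "b"
Pig Latin = "ulkbay"


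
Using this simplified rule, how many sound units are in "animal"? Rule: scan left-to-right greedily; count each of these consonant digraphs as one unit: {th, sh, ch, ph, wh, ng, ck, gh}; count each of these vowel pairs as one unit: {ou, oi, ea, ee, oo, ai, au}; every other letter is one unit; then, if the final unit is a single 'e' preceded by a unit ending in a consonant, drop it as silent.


Word: "animal" (6 letters)
Left-to-right scan:
  (1) 'a' (letter)
  (2) 'n' (letter)
  (3) 'i' (letter)
  (4) 'm' (letter)
  (5) 'a' (letter)
  (6) 'l' (letter)
Units from scan: 6
Sound units = 6 units


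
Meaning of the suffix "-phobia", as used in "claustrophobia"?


Suffix: -phobia
Example: claustrophobia = claustro- + -phobia
Meaning = fear of


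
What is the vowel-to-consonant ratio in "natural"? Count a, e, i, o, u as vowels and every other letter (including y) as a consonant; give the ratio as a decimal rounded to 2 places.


Word: "natural"
Vowels (a,e,i,o,u): 3
Consonants: 4
Ratio = 3/4
= 0.75


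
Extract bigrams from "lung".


Word: "lung" (length 4)
Number of bigrams = 4 - 2 + 1 = 3
  Position 0: "lu"
  Position 1: "un"
  Position 2: "ng"
Bigrams = "lu", "un", "ng"


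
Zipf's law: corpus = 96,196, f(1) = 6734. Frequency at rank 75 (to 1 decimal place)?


Zipf's law: f(r) = f(1) / r
f(1) = 6734
f(75) = 6734 / 75
= 89.8 occurrences


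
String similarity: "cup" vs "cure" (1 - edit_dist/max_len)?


Word 1: "cup" (length 3)
Word 2: "cure" (length 4)
One optimal edit sequence:
  1. keep 'c'
  2. keep 'u'
  3. insert 'r'  (+1)
  4. substitute 'p' -> 'e'  (+1)
Edit distance = 2
Max length = max(3, 4) = 4
Similarity = 1 - 2/4
= 0.5000


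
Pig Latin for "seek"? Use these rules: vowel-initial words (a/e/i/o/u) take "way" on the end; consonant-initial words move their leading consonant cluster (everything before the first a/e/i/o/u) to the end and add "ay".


Word: "seek"
Starts with consonant(s) → move to end, add 'ay'
Consonant cluster: "s"
Pig Latin = "eeksay"


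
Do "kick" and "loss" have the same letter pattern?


Pattern of "kick": [0, 1, 2, 0]
Pattern of "loss": [0, 1, 2, 2]
Patterns do not match
Same pattern = No


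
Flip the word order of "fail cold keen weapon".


Original: "fail cold keen weapon"
Words (1..n): fail | cold | keen | weapon
Reversed (n..1): weapon | keen | cold | fail
Result = "weapon keen cold fail"


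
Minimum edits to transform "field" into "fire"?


Word 1: "field" (length 5)
Word 2: "fire" (length 4)
One optimal edit sequence (insert/delete/substitute each cost 1):
  1. keep 'f'
  2. keep 'i'
  3. delete 'e'  (+1)
  4. substitute 'l' -> 'r'  (+1)
  5. substitute 'd' -> 'e'  (+1)
Total edit operations: 3
Edit distance = 3


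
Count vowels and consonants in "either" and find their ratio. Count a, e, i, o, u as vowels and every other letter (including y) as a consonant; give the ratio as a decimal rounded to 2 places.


Word: "either"
Vowels (a,e,i,o,u): 3
Consonants: 3
Ratio = 3/3
= 1.00


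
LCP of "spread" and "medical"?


Word 1: "spread"
Word 2: "medical"
Comparing from start:
  Pos 0: 's' != 'm' (stop)
LCP = "" (length 0)


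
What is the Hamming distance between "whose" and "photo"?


Comparing character by character (same length = 5):
  Pos 0: 'w' vs 'p' !=
  Pos 1: 'h' vs 'h' =
  Pos 2: 'o' vs 'o' =
  Pos 3: 's' vs 't' !=
  Pos 4: 'e' vs 'o' !=
Hamming distance = 3


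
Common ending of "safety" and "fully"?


Word 1: "safety"
Word 2: "fully"
Comparing from end:
  Pos -1: 'y' == 'y'
  Pos -2: 't' != 'l' (stop)
LCS = "y" (length 1)


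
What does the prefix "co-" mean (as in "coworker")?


Prefix: co-
Example: coworker = co- + worker
Meaning = together


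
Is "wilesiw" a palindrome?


Word: "wilesiw"
Reversed: "wiseliw"
Forward == Backward? wilesiw != wiseliw
Palindrome = No


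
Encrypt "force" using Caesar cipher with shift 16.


Word: "force"
Shift: 16
Each letter → (letter + shift) mod 26:
  'f' (5) + 16 = 21 → 'v'
  'o' (14) + 16 = 4 → 'e'
  'r' (17) + 16 = 7 → 'h'
  'c' (2) + 16 = 18 → 's'
  'e' (4) + 16 = 20 → 'u'
Result = "vehsu"


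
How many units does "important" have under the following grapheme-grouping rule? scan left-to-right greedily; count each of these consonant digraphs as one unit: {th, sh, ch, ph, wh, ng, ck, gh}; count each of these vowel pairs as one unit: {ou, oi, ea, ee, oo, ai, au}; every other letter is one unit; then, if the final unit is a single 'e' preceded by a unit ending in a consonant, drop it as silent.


Word: "important" (9 letters)
Left-to-right scan:
  1. 'i' (letter)
  2. 'm' (letter)
  3. 'p' (letter)
  4. 'o' (letter)
  5. 'r' (letter)
  6. 't' (letter)
  7. 'a' (letter)
  8. 'n' (letter)
  9. 't' (letter)
Units from scan: 9
Sound units = 9 units


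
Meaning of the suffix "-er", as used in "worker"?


Suffix: -er
Example: worker = work + -er
Meaning = one who / more


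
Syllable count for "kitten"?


Word: "kitten"
Syllable breakdown: kit / ten
Counting: 2 parts
= 2 syllables


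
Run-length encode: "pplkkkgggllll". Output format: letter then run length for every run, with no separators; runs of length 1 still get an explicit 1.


String: "pplkkkgggllll"
Scanning for consecutive runs:
  'p' x 2
  'l' x 1
  'k' x 3
  'g' x 3
  'l' x 4
RLE = "p2l1k3g3l4"


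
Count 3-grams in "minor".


Word: "minor" (length 5)
Number of 3-grams = length - 3 + 1 = 5 - 3 + 1
= 3


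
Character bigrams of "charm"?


Word: "charm" (length 5)
Number of bigrams = 5 - 2 + 1 = 4
  Position 0: "ch"
  Position 1: "ha"
  Position 2: "ar"
  Position 3: "rm"
Bigrams = "ch", "ha", "ar", "rm"


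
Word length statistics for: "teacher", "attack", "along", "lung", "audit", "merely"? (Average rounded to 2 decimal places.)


Lengths: "teacher"=7, "attack"=6, "along"=5, "lung"=4, "audit"=5, "merely"=6
Sum = 33, Count = 6
Average = 33/6 = 5.50
= avg=5.50, min=4, max=7


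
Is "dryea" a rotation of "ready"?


Word: "ready", Candidate: "dryea"
Method: check if candidate is substring of word+word
"readyready" contains "dryea"? No
Is rotation = No


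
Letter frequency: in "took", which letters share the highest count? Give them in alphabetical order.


Word: "took"
Letter counts:
  'k': 1
  'o': 2
  't': 1
Maximum count = 2
Most frequent = 'o' (2 times each)


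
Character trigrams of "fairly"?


Word: "fairly" (length 6)
Number of trigrams = 6 - 3 + 1 = 4
  Position 0: "fai"
  Position 1: "air"
  Position 2: "irl"
  Position 3: "rly"
Trigrams = "fai", "air", "irl", "rly"


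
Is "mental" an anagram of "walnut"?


Word 1: "walnut" → sorted: alntuw
Word 2: "mental" → sorted: aelmnt
Same letters? alntuw != aelmnt
Anagram = No


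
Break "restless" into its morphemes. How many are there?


Word: "restless"
Morphemes: rest / -less
Each morpheme carries meaning
= 2 morphemes


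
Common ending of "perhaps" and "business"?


Word 1: "perhaps"
Word 2: "business"
Comparing from end:
  Pos -1: 's' == 's'
  Pos -2: 'p' != 's' (stop)
LCS = "s" (length 1)


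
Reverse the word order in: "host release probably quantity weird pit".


Original: "host release probably quantity weird pit"
Words (1..n): host | release | probably | quantity | weird | pit
Reversed (n..1): pit | weird | quantity | probably | release | host
Result = "pit weird quantity probably release host"


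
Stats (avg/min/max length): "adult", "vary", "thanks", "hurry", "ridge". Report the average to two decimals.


Lengths: "adult"=5, "vary"=4, "thanks"=6, "hurry"=5, "ridge"=5
Sum = 25, Count = 5
Average = 25/5 = 5.00
= avg=5.00, min=4, max=6


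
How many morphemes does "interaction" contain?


Word: "interaction"
Morphemes: inter- | act | -ion
Each morpheme carries meaning
= 3 morphemes


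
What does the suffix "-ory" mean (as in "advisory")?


Suffix: -ory
As in: advisory -> advise + -ory, with a spelling change
Meaning = relating to / place for


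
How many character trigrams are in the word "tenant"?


Word: "tenant" (length 6)
Number of 3-grams = length - 3 + 1 = 6 - 3 + 1
= 4


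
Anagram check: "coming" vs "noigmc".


Word 1: "coming" → sorted: cgimno
Word 2: "noigmc" → sorted: cgimno
Same letters? cgimno == cgimno
Anagram = Yes


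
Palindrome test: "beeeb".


Word: "beeeb"
Reversed: "beeeb"
Forward == Backward? beeeb == beeeb
Palindrome = Yes


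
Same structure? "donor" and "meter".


Pattern of "donor": [0, 1, 2, 1, 3]
Pattern of "meter": [0, 1, 2, 1, 3]
Patterns match
Same pattern = Yes


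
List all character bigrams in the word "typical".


Word: "typical" (length 7)
Number of bigrams = 7 - 2 + 1 = 6
  Position 0: "ty"
  Position 1: "yp"
  Position 2: "pi"
  Position 3: "ic"
  Position 4: "ca"
  Position 5: "al"
Bigrams = "ty", "yp", "pi", "ic", "ca", "al"


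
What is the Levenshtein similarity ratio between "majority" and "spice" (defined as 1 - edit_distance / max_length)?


Word 1: "majority" (length 8)
Word 2: "spice" (length 5)
One optimal edit sequence:
  1. delete 'm'  (+1)
  2. delete 'a'  (+1)
  3. delete 'j'  (+1)
  4. substitute 'o' -> 's'  (+1)
  5. substitute 'r' -> 'p'  (+1)
  6. keep 'i'
  7. substitute 't' -> 'c'  (+1)
  8. substitute 'y' -> 'e'  (+1)
Edit distance = 7
Max length = max(8, 5) = 8
Similarity = 1 - 7/8
= 0.1250


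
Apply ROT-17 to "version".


Word: "version"
Shift: 17
Each letter → (letter + shift) mod 26:
  'v' (21) + 17 = 12 → 'm'
  'e' (4) + 17 = 21 → 'v'
  'r' (17) + 17 = 8 → 'i'
  's' (18) + 17 = 9 → 'j'
  'i' (8) + 17 = 25 → 'z'
  'o' (14) + 17 = 5 → 'f'
  'n' (13) + 17 = 4 → 'e'
Result = "mvijzfe"


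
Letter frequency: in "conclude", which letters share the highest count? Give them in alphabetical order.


Word: "conclude"
Letter counts:
  'c': 2
  'd': 1
  'e': 1
  'l': 1
  'n': 1
  'o': 1
  'u': 1
Maximum count = 2
Most frequent = 'c' (2 times each)


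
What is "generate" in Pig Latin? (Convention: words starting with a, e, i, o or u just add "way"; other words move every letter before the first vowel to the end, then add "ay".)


Word: "generate"
Starts with consonant(s) → move to end, add 'ay'
Consonant cluster: "g"
Pig Latin = "enerategay"


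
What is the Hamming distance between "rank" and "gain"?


Comparing character by character (same length = 4):
  Pos 0: 'r' vs 'g' !=
  Pos 1: 'a' vs 'a' =
  Pos 2: 'n' vs 'i' !=
  Pos 3: 'k' vs 'n' !=
Hamming distance = 3


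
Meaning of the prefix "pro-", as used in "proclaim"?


Prefix: pro-
Example: proclaim = pro- + claim
Meaning = forward / in favor of


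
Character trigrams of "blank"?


Word: "blank" (length 5)
Number of trigrams = 5 - 3 + 1 = 3
  Position 0: "bla"
  Position 1: "lan"
  Position 2: "ank"
Trigrams = "bla", "lan", "ank"


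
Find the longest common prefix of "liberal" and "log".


Word 1: "liberal"
Word 2: "log"
Comparing from start:
  Pos 0: 'l' == 'l'
  Pos 1: 'i' != 'o' (stop)
LCP = "l" (length 1)


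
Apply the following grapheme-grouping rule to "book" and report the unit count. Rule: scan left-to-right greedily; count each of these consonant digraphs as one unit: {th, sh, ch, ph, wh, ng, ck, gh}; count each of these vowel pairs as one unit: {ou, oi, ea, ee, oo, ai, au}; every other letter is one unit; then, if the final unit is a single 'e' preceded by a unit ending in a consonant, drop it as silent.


Word: "book" (4 letters)
Left-to-right scan:
  1. 'b' (letter)
  2. 'oo' (vowel-pair)
  3. 'k' (letter)
Units from scan: 3
Sound units = 3 units


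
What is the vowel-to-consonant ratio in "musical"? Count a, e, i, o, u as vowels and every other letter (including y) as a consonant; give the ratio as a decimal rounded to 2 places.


Word: "musical"
Vowels (a,e,i,o,u): 3
Consonants: 4
Ratio = 3/4
= 0.75


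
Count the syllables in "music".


Word: "music"
Syllable breakdown: mu / sic
Counting: 2 parts
= 2 syllables


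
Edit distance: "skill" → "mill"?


Word 1: "skill" (length 5)
Word 2: "mill" (length 4)
One optimal edit sequence (insert/delete/substitute each cost 1):
  1. delete 's'  (+1)
  2. substitute 'k' -> 'm'  (+1)
  3. keep 'i'
  4. keep 'l'
  5. keep 'l'
Total edit operations: 2
Edit distance = 2


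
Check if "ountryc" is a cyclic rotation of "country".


Word: "country", Candidate: "ountryc"
Method: check if candidate is substring of word+word
"countrycountry" contains "ountryc"? Yes
Is rotation = Yes


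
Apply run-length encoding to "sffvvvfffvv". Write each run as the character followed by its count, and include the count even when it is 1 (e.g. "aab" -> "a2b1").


String: "sffvvvfffvv"
Scanning for consecutive runs:
  's' x 1
  'f' x 2
  'v' x 3
  'f' x 3
  'v' x 2
RLE = "s1f2v3f3v2"


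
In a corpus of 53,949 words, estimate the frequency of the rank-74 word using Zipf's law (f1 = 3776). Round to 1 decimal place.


Zipf's law: f(r) = f(1) / r
f(1) = 3776
f(74) = 3776 / 74
= 51.0 occurrences


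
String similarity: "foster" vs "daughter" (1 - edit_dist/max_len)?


Word 1: "foster" (length 6)
Word 2: "daughter" (length 8)
One optimal edit sequence:
  1. insert 'd'  (+1)
  2. insert 'a'  (+1)
  3. substitute 'f' -> 'u'  (+1)
  4. substitute 'o' -> 'g'  (+1)
  5. substitute 's' -> 'h'  (+1)
  6. keep 't'
  7. keep 'e'
  8. keep 'r'
Edit distance = 5
Max length = max(6, 8) = 8
Similarity = 1 - 5/8
= 0.3750


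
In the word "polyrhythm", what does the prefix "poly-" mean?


Prefix: poly-
Example: polyrhythm (poly- + rhythm)
Meaning = many


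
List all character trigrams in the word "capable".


Word: "capable" (length 7)
Number of trigrams = 7 - 3 + 1 = 5
  Position 0: "cap"
  Position 1: "apa"
  Position 2: "pab"
  Position 3: "abl"
  Position 4: "ble"
Trigrams = "cap", "apa", "pab", "abl", "ble"


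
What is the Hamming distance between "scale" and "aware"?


Comparing character by character (same length = 5):
  Pos 0: 's' vs 'a' !=
  Pos 1: 'c' vs 'w' !=
  Pos 2: 'a' vs 'a' =
  Pos 3: 'l' vs 'r' !=
  Pos 4: 'e' vs 'e' =
Hamming distance = 3


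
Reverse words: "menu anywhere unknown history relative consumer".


Original: "menu anywhere unknown history relative consumer"
Words (1..n): menu | anywhere | unknown | history | relative | consumer
Reversed (n..1): consumer | relative | history | unknown | anywhere | menu
Result = "consumer relative history unknown anywhere menu"


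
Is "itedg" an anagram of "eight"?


Word 1: "eight" → sorted: eghit
Word 2: "itedg" → sorted: degit
Same letters? eghit != degit
Anagram = No


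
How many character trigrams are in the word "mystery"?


Word: "mystery" (length 7)
Number of 3-grams = length - 3 + 1 = 7 - 3 + 1
= 5


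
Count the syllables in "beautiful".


Word: "beautiful"
Syllable breakdown: beau / ti / ful
Counting: 3 parts
= 3 syllables


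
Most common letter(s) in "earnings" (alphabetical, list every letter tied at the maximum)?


Word: "earnings"
Letter counts:
  'a': 1
  'e': 1
  'g': 1
  'i': 1
  'n': 2
  'r': 1
  's': 1
Maximum count = 2
Most frequent = 'n' (2 times each)


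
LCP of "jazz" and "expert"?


Word 1: "jazz"
Word 2: "expert"
Comparing from start:
  Pos 0: 'j' != 'e' (stop)
LCP = "" (length 0)


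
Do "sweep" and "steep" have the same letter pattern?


Pattern of "sweep": [0, 1, 2, 2, 3]
Pattern of "steep": [0, 1, 2, 2, 3]
Patterns match
Same pattern = Yes


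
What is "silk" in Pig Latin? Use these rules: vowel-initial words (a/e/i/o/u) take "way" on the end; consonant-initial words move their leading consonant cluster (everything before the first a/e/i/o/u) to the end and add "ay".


Word: "silk"
Starts with consonant(s) → move to end, add 'ay'
Consonant cluster: "s"
Pig Latin = "ilksay"


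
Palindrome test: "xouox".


Word: "xouox"
Reversed: "xouox"
Forward == Backward? xouox == xouox
Palindrome = Yes


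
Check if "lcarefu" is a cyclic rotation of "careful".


Word: "careful", Candidate: "lcarefu"
Method: check if candidate is substring of word+word
"carefulcareful" contains "lcarefu"? Yes
Is rotation = Yes


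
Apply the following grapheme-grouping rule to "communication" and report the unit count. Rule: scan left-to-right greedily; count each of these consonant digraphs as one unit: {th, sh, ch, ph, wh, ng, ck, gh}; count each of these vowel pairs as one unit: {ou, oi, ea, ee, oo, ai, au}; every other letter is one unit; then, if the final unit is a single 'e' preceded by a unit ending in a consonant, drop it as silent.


Word: "communication" (13 letters)
Left-to-right scan:
  1. 'c' (letter)
  2. 'o' (letter)
  3. 'm' (letter)
  4. 'm' (letter)
  5. 'u' (letter)
  6. 'n' (letter)
  7. 'i' (letter)
  8. 'c' (letter)
  9. 'a' (letter)
  10. 't' (letter)
  11. 'i' (letter)
  12. 'o' (letter)
  13. 'n' (letter)
Units from scan: 13
Sound units = 13 units


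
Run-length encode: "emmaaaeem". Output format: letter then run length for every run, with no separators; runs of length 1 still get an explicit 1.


String: "emmaaaeem"
Scanning for consecutive runs:
  'e' x 1
  'm' x 2
  'a' x 3
  'e' x 2
  'm' x 1
RLE = "e1m2a3e2m1"


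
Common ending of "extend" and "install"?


Word 1: "extend"
Word 2: "install"
Comparing from end:
  Pos -1: 'd' != 'l' (stop)
LCS = "" (length 0)


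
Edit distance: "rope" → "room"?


Word 1: "rope" (length 4)
Word 2: "room" (length 4)
One optimal edit sequence (insert/delete/substitute each cost 1):
  1. keep 'r'
  2. keep 'o'
  3. substitute 'p' -> 'o'  (+1)
  4. substitute 'e' -> 'm'  (+1)
Total edit operations: 2
Edit distance = 2


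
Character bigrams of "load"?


Word: "load" (length 4)
Number of bigrams = 4 - 2 + 1 = 3
  Position 0: "lo"
  Position 1: "oa"
  Position 2: "ad"
Bigrams = "lo", "oa", "ad"
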